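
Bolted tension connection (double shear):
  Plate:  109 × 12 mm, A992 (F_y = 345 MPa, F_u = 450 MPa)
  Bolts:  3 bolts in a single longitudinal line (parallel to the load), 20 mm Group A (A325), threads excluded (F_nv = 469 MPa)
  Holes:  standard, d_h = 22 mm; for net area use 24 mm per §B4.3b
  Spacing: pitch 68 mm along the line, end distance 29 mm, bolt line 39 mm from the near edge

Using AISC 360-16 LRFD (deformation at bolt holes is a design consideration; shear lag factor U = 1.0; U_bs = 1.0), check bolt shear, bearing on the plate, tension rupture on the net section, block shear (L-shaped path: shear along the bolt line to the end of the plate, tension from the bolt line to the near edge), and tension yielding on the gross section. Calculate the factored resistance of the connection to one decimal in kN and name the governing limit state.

344.3 kN (net-section rupture governs)

Bolt shear: A_b = π(20)²/4 = 314.16 mm². φR_n = 0.75 × 469 × 314.16 × 3 × 2 = 663.0 kN.
Bearing (12 mm plate, F_u = 450 MPa): end bolts L_c = 29 − 22/2 = 18, R_n = min(1.2×18×12×450, 2.4×20×12×450) = 116.64 kN/bolt; interior L_c = 68 − 22 = 46, R_n = 259.2 kN/bolt. φR_n = 0.75 × (1×116.64 + 2×259.2) = 476.3 kN.
Tension rupture (net): A_n = (109 − 1×24)×12 = 1020 mm² (U = 1.0, A_e = A_n). φR_n = 0.75 × 450 × 1020 = 344.3 kN.
Block shear: shear path 1×[29+2×68] = 1×165 mm, A_gv = 1980, A_nv = 1×(165 − 2.5×24)×12 = 1260 mm²; tension to near edge: (39 − 0.5×24)×12 = 324 mm². R_n = min(0.6×450×1260, 0.6×345×1980) + 1.0×450×324 = min(340.2, 409.86) + 145.8 = 486 kN. φR_n = 0.75 × 486 = 364.5 kN.
Tension yield (gross): A_g = 109×12 = 1308 mm². φR_n = 0.90 × 345 × 1308 = 406.1 kN.
Governing: min(663.0, 476.3, 344.3, 364.5, 406.1) = 344.3 kN → net-section rupture.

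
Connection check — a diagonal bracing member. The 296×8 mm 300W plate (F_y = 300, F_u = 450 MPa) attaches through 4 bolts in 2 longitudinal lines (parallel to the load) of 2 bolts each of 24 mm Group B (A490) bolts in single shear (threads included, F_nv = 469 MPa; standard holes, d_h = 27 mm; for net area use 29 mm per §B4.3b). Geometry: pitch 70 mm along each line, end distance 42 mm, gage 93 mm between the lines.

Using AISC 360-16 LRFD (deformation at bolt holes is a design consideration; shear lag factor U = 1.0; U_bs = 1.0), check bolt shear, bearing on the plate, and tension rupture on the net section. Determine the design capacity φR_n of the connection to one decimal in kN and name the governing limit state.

463.3 kN (bearing governs)

Bolt shear: A_b = π(24)²/4 = 452.39 mm². φR_n = 0.75 × 469 × 452.39 × 4 × 1 = 636.5 kN.
Bearing (8 mm plate, F_u = 450 MPa): end bolts L_c = 42 − 27/2 = 28.5, R_n = min(1.2×28.5×8×450, 2.4×24×8×450) = 123.12 kN/bolt; interior L_c = 70 − 27 = 43, R_n = 185.76 kN/bolt. φR_n = 0.75 × (2×123.12 + 2×185.76) = 463.3 kN.
Tension rupture (net): A_n = (296 − 2×29)×8 = 1904 mm² (U = 1.0, A_e = A_n). φR_n = 0.75 × 450 × 1904 = 642.6 kN.
Governing: min(636.5, 463.3, 642.6) = 463.3 kN → bearing.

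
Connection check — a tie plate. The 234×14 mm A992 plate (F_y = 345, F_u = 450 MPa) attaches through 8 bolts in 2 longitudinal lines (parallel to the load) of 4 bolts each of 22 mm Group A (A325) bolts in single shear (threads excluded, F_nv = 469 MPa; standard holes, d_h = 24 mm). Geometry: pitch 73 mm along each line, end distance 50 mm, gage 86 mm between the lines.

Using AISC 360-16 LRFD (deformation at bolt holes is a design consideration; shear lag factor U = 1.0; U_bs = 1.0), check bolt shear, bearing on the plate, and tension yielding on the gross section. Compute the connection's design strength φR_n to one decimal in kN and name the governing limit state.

1017.2 kN (gross-section yield governs)

Bolt shear: A_b = π(22)²/4 = 380.13 mm². φR_n = 0.75 × 469 × 380.13 × 8 × 1 = 1069.7 kN.
Bearing (14 mm plate, F_u = 450 MPa): end bolts L_c = 50 − 24/2 = 38, R_n = min(1.2×38×14×450, 2.4×22×14×450) = 287.28 kN/bolt; interior L_c = 73 − 24 = 49, R_n = 332.64 kN/bolt. φR_n = 0.75 × (2×287.28 + 6×332.64) = 1927.8 kN.
Tension yield (gross): A_g = 234×14 = 3276 mm². φR_n = 0.90 × 345 × 3276 = 1017.2 kN.
Governing: min(1069.7, 1927.8, 1017.2) = 1017.2 kN → gross-section yield.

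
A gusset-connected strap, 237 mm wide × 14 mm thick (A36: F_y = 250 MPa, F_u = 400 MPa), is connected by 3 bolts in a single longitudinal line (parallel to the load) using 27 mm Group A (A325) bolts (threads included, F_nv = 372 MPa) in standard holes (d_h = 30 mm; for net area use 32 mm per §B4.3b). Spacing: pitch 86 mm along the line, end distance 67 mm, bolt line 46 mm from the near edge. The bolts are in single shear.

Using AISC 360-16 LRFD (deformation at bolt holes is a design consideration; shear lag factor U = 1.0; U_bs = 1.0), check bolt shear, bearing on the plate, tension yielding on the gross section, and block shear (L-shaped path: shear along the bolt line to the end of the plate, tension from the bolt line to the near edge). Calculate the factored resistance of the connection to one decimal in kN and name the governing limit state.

Bolt shear: A_b = π(27)²/4 = 572.56 mm². φR_n = 0.75 × 372 × 572.56 × 3 × 1 = 479.2 kN.
Bearing (14 mm plate, F_u = 400 MPa): end bolts L_c = 67 − 30/2 = 52, R_n = min(1.2×52×14×400, 2.4×27×14×400) = 349.44 kN/bolt; interior L_c = 86 − 30 = 56, R_n = 362.88 kN/bolt. φR_n = 0.75 × (1×349.44 + 2×362.88) = 806.4 kN.
Tension yield (gross): A_g = 237×14 = 3318 mm². φR_n = 0.90 × 250 × 3318 = 746.6 kN.
Block shear: shear path 1×[67+2×86] = 1×239 mm, A_gv = 3346, A_nv = 1×(239 − 2.5×32)×14 = 2226 mm²; tension to near edge: (46 − 0.5×32)×14 = 420 mm². R_n = min(0.6×400×2226, 0.6×250×3346) + 1.0×400×420 = min(534.24, 501.9) + 168 = 669.9 kN. φR_n = 0.75 × 669.9 = 502.4 kN.
Governing: min(479.2, 806.4, 746.6, 502.4) = 479.2 kN → bolt shear.

479.2 kN (bolt shear governs)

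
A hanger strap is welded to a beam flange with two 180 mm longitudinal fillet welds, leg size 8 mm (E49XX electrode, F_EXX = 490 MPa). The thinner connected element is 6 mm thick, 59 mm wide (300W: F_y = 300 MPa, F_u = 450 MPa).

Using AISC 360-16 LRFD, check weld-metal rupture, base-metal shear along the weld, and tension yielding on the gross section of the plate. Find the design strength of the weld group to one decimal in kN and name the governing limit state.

Weld metal: throat = 0.707×8 = 5.656 mm, L = 2×180 = 360 mm. φR_n = 0.75 × 0.6 × 490 × 5.656 × 360 = 449.0 kN.
Base metal shear (6 mm plate): yield φR_n = 1.0×0.6×300×6×360 = 388.8 kN; rupture φR_n = 0.75×0.6×450×6×360 = 437.4 kN; take 388.8 kN (yield).
Tension yield (gross): A_g = 59×6 = 354 mm². φR_n = 0.90 × 300 × 354 = 95.6 kN.
Governing: min(449.0, 388.8, 95.6) = 95.6 kN → gross-section yield.

95.6 kN (gross-section yield governs)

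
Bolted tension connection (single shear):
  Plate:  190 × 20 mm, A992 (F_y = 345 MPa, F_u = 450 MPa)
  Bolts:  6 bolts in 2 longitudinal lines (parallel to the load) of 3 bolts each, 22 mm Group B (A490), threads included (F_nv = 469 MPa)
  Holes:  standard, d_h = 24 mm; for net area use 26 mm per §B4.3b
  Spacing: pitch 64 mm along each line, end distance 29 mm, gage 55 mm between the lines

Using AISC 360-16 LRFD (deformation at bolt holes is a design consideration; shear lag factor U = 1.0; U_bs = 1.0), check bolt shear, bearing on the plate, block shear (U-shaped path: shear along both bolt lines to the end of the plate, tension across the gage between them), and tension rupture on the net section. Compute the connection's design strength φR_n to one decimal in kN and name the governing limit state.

802.3 kN (bolt shear governs)

Bolt shear: A_b = π(22)²/4 = 380.13 mm². φR_n = 0.75 × 469 × 380.13 × 6 × 1 = 802.3 kN.
Bearing (20 mm plate, F_u = 450 MPa): end bolts L_c = 29 − 24/2 = 17, R_n = min(1.2×17×20×450, 2.4×22×20×450) = 183.6 kN/bolt; interior L_c = 64 − 24 = 40, R_n = 432 kN/bolt. φR_n = 0.75 × (2×183.6 + 4×432) = 1571.4 kN.
Block shear: shear path 2×[29+2×64] = 2×157 mm, A_gv = 6280, A_nv = 2×(157 − 2.5×26)×20 = 3680 mm²; tension across gage: (55 − 1×26)×20 = 580 mm². R_n = min(0.6×450×3680, 0.6×345×6280) + 1.0×450×580 = min(993.6, 1300) + 261 = 1254.6 kN. φR_n = 0.75 × 1254.6 = 941.0 kN.
Tension rupture (net): A_n = (190 − 2×26)×20 = 2760 mm² (U = 1.0, A_e = A_n). φR_n = 0.75 × 450 × 2760 = 931.5 kN.
Governing: min(802.3, 1571.4, 941.0, 931.5) = 802.3 kN → bolt shear.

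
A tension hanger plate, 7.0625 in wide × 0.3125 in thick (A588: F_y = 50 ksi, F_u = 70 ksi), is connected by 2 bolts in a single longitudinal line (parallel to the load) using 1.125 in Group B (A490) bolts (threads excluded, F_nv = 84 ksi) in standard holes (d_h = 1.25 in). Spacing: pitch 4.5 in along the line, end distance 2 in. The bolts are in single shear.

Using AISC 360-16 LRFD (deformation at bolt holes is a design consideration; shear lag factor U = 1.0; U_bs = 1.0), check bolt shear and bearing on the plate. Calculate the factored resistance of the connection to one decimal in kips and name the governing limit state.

Bolt shear: A_b = π(1.125)²/4 = 0.99402 in². φR_n = 0.75 × 84 × 0.99402 × 2 × 1 = 125.2 kips.
Bearing (0.3125 in plate, F_u = 70 ksi): end bolts L_c = 2 − 1.25/2 = 1.375, R_n = min(1.2×1.375×0.3125×70, 2.4×1.125×0.3125×70) = 36.094 kips/bolt; interior L_c = 4.5 − 1.25 = 3.25, R_n = 59.063 kips/bolt. φR_n = 0.75 × (1×36.094 + 1×59.063) = 71.4 kips.
Governing: min(125.2, 71.4) = 71.4 kips → bearing.

71.4 kips (bearing governs)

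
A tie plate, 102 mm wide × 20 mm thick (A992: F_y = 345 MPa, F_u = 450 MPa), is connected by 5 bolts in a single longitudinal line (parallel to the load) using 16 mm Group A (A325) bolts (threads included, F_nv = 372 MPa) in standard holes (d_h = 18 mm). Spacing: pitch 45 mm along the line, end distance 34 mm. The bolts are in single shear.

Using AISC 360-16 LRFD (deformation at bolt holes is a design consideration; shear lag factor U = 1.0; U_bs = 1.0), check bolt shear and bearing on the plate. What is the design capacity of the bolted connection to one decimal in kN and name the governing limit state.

Bolt shear: A_b = π(16)²/4 = 201.06 mm². φR_n = 0.75 × 372 × 201.06 × 5 × 1 = 280.5 kN.
Bearing (20 mm plate, F_u = 450 MPa): end bolts L_c = 34 − 18/2 = 25, R_n = min(1.2×25×20×450, 2.4×16×20×450) = 270 kN/bolt; interior L_c = 45 − 18 = 27, R_n = 291.6 kN/bolt. φR_n = 0.75 × (1×270 + 4×291.6) = 1077.3 kN.
Governing: min(280.5, 1077.3) = 280.5 kN → bolt shear.

280.5 kN (bolt shear governs)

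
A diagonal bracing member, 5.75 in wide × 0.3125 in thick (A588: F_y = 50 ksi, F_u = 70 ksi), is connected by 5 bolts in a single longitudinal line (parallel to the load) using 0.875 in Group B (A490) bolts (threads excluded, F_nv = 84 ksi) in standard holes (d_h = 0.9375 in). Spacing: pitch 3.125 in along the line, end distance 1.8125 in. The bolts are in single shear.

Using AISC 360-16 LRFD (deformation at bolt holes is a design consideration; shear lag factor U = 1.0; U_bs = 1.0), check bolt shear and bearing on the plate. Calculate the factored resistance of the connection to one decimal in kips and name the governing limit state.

164.3 kips (bearing governs)

Bolt shear: A_b = π(0.875)²/4 = 0.60132 in². φR_n = 0.75 × 84 × 0.60132 × 5 × 1 = 189.4 kips.
Bearing (0.3125 in plate, F_u = 70 ksi): end bolts L_c = 1.8125 − 0.9375/2 = 1.34375, R_n = min(1.2×1.34375×0.3125×70, 2.4×0.875×0.3125×70) = 35.273 kips/bolt; interior L_c = 3.125 − 0.9375 = 2.1875, R_n = 45.938 kips/bolt. φR_n = 0.75 × (1×35.273 + 4×45.938) = 164.3 kips.
Governing: min(189.4, 164.3) = 164.3 kips → bearing.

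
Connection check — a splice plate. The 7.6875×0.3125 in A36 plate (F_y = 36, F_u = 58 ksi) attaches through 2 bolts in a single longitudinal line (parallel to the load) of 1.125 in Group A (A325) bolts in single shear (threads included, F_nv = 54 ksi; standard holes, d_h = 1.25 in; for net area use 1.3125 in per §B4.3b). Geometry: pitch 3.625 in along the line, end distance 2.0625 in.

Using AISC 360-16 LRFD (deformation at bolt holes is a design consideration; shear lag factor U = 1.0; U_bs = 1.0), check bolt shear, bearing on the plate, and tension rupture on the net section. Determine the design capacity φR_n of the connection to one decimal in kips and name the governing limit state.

60.2 kips (bearing governs)

Bolt shear: A_b = π(1.125)²/4 = 0.99402 in². φR_n = 0.75 × 54 × 0.99402 × 2 × 1 = 80.5 kips.
Bearing (0.3125 in plate, F_u = 58 ksi): end bolts L_c = 2.0625 − 1.25/2 = 1.4375, R_n = min(1.2×1.4375×0.3125×58, 2.4×1.125×0.3125×58) = 31.266 kips/bolt; interior L_c = 3.625 − 1.25 = 2.375, R_n = 48.938 kips/bolt. φR_n = 0.75 × (1×31.266 + 1×48.938) = 60.2 kips.
Tension rupture (net): A_n = (7.6875 − 1×1.3125)×0.3125 = 1.9922 in² (U = 1.0, A_e = A_n). φR_n = 0.75 × 58 × 1.9922 = 86.7 kips.
Governing: min(80.5, 60.2, 86.7) = 60.2 kips → bearing.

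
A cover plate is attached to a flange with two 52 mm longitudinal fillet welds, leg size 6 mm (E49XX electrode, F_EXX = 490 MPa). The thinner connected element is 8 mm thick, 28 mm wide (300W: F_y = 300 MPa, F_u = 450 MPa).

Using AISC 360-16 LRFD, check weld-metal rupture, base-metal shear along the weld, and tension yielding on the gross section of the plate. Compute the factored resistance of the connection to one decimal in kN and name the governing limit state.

Weld metal: throat = 0.707×6 = 4.242 mm, L = 2×52 = 104 mm. φR_n = 0.75 × 0.6 × 490 × 4.242 × 104 = 97.3 kN.
Base metal shear (8 mm plate): yield φR_n = 1.0×0.6×300×8×104 = 149.8 kN; rupture φR_n = 0.75×0.6×450×8×104 = 168.5 kN; take 149.8 kN (yield).
Tension yield (gross): A_g = 28×8 = 224 mm². φR_n = 0.90 × 300 × 224 = 60.5 kN.
Governing: min(97.3, 149.8, 60.5) = 60.5 kN → gross-section yield.

60.5 kN (gross-section yield governs)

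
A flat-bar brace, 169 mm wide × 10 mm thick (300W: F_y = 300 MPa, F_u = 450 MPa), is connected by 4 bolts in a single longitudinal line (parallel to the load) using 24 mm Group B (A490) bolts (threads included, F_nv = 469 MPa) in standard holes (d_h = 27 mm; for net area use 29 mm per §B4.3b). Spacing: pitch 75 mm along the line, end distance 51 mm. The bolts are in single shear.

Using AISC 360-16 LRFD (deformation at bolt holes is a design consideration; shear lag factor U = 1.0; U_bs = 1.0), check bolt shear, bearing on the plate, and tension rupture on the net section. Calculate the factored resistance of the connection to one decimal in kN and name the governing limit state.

472.5 kN (net-section rupture governs)

Bolt shear: A_b = π(24)²/4 = 452.39 mm². φR_n = 0.75 × 469 × 452.39 × 4 × 1 = 636.5 kN.
Bearing (10 mm plate, F_u = 450 MPa): end bolts L_c = 51 − 27/2 = 37.5, R_n = min(1.2×37.5×10×450, 2.4×24×10×450) = 202.5 kN/bolt; interior L_c = 75 − 27 = 48, R_n = 259.2 kN/bolt. φR_n = 0.75 × (1×202.5 + 3×259.2) = 735.1 kN.
Tension rupture (net): A_n = (169 − 1×29)×10 = 1400 mm² (U = 1.0, A_e = A_n). φR_n = 0.75 × 450 × 1400 = 472.5 kN.
Governing: min(636.5, 735.1, 472.5) = 472.5 kN → net-section rupture.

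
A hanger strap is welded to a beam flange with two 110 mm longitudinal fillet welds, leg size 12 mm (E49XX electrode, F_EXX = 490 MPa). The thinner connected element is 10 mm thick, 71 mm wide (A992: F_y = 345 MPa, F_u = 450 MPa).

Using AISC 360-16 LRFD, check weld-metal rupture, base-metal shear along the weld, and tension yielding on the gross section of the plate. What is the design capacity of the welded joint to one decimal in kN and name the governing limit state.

220.5 kN (gross-section yield governs)

Weld metal: throat = 0.707×12 = 8.484 mm, L = 2×110 = 220 mm. φR_n = 0.75 × 0.6 × 490 × 8.484 × 220 = 411.6 kN.
Base metal shear (10 mm plate): yield φR_n = 1.0×0.6×345×10×220 = 455.4 kN; rupture φR_n = 0.75×0.6×450×10×220 = 445.5 kN; take 445.5 kN (rupture).
Tension yield (gross): A_g = 71×10 = 710 mm². φR_n = 0.90 × 345 × 710 = 220.5 kN.
Governing: min(411.6, 445.5, 220.5) = 220.5 kN → gross-section yield.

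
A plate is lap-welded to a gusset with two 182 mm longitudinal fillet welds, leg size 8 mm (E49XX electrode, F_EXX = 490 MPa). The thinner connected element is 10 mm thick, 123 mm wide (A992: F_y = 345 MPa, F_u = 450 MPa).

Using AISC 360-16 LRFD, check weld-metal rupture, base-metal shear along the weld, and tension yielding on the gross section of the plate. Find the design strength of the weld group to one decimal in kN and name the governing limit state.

381.9 kN (gross-section yield governs)

Weld metal: throat = 0.707×8 = 5.656 mm, L = 2×182 = 364 mm. φR_n = 0.75 × 0.6 × 490 × 5.656 × 364 = 454.0 kN.
Base metal shear (10 mm plate): yield φR_n = 1.0×0.6×345×10×364 = 753.5 kN; rupture φR_n = 0.75×0.6×450×10×364 = 737.1 kN; take 737.1 kN (rupture).
Tension yield (gross): A_g = 123×10 = 1230 mm². φR_n = 0.90 × 345 × 1230 = 381.9 kN.
Governing: min(454.0, 737.1, 381.9) = 381.9 kN → gross-section yield.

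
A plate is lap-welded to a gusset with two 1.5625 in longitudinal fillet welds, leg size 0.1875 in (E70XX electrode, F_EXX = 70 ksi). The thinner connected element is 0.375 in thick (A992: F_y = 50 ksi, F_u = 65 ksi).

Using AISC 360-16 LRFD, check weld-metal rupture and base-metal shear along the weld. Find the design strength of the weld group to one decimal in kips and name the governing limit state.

13.0 kips (weld metal governs)

Weld metal: throat = 0.707×0.1875 = 0.13256 in, L = 2×1.5625 = 3.125 in. φR_n = 0.75 × 0.6 × 70 × 0.13256 × 3.125 = 13.0 kips.
Base metal shear (0.375 in plate): yield φR_n = 1.0×0.6×50×0.375×3.125 = 35.2 kips; rupture φR_n = 0.75×0.6×65×0.375×3.125 = 34.3 kips; take 34.3 kips (rupture).
Governing: min(13.0, 34.3) = 13.0 kips → weld metal.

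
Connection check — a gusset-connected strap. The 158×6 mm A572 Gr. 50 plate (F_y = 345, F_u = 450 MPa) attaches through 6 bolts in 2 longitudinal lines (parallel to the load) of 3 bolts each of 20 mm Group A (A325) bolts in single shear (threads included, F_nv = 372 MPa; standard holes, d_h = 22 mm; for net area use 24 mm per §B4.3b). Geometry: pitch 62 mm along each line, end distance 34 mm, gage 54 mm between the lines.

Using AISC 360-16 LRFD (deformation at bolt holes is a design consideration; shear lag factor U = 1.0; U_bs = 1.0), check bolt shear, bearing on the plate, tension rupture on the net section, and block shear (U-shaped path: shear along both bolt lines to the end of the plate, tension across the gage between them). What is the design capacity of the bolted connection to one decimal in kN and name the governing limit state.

222.8 kN (net-section rupture governs)

Bolt shear: A_b = π(20)²/4 = 314.16 mm². φR_n = 0.75 × 372 × 314.16 × 6 × 1 = 525.9 kN.
Bearing (6 mm plate, F_u = 450 MPa): end bolts L_c = 34 − 22/2 = 23, R_n = min(1.2×23×6×450, 2.4×20×6×450) = 74.52 kN/bolt; interior L_c = 62 − 22 = 40, R_n = 129.6 kN/bolt. φR_n = 0.75 × (2×74.52 + 4×129.6) = 500.6 kN.
Tension rupture (net): A_n = (158 − 2×24)×6 = 660 mm² (U = 1.0, A_e = A_n). φR_n = 0.75 × 450 × 660 = 222.8 kN.
Block shear: shear path 2×[34+2×62] = 2×158 mm, A_gv = 1896, A_nv = 2×(158 − 2.5×24)×6 = 1176 mm²; tension across gage: (54 − 1×24)×6 = 180 mm². R_n = min(0.6×450×1176, 0.6×345×1896) + 1.0×450×180 = min(317.52, 392.47) + 81 = 398.52 kN. φR_n = 0.75 × 398.52 = 298.9 kN.
Governing: min(525.9, 500.6, 222.8, 298.9) = 222.8 kN → net-section rupture.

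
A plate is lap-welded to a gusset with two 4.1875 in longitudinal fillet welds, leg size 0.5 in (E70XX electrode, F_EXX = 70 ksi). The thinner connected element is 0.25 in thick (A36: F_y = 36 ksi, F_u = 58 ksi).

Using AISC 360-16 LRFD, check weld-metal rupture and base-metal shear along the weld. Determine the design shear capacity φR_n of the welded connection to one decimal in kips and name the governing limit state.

45.2 kips (base-metal shear governs)

Weld metal: throat = 0.707×0.5 = 0.3535 in, L = 2×4.1875 = 8.375 in. φR_n = 0.75 × 0.6 × 70 × 0.3535 × 8.375 = 93.3 kips.
Base metal shear (0.25 in plate): yield φR_n = 1.0×0.6×36×0.25×8.375 = 45.2 kips; rupture φR_n = 0.75×0.6×58×0.25×8.375 = 54.6 kips; take 45.2 kips (yield).
Governing: min(93.3, 45.2) = 45.2 kips → base-metal shear.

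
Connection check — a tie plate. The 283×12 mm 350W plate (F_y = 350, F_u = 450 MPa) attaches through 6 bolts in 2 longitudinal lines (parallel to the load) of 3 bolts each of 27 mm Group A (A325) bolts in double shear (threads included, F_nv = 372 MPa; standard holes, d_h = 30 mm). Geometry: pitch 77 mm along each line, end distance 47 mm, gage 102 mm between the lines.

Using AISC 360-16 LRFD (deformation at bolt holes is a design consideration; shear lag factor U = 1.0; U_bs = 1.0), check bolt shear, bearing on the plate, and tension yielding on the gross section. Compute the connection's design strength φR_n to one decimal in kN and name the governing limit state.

1069.7 kN (gross-section yield governs)

Bolt shear: A_b = π(27)²/4 = 572.56 mm². φR_n = 0.75 × 372 × 572.56 × 6 × 2 = 1916.9 kN.
Bearing (12 mm plate, F_u = 450 MPa): end bolts L_c = 47 − 30/2 = 32, R_n = min(1.2×32×12×450, 2.4×27×12×450) = 207.36 kN/bolt; interior L_c = 77 − 30 = 47, R_n = 304.56 kN/bolt. φR_n = 0.75 × (2×207.36 + 4×304.56) = 1224.7 kN.
Tension yield (gross): A_g = 283×12 = 3396 mm². φR_n = 0.90 × 350 × 3396 = 1069.7 kN.
Governing: min(1916.9, 1224.7, 1069.7) = 1069.7 kN → gross-section yield.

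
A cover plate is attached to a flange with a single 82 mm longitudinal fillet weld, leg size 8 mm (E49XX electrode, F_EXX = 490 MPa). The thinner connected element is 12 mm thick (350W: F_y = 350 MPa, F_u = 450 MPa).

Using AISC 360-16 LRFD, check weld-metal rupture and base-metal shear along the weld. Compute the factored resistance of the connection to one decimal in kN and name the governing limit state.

102.3 kN (weld metal governs)

Weld metal: throat = 0.707×8 = 5.656 mm, L = 82 mm. φR_n = 0.75 × 0.6 × 490 × 5.656 × 82 = 102.3 kN.
Base metal shear (12 mm plate): yield φR_n = 1.0×0.6×350×12×82 = 206.6 kN; rupture φR_n = 0.75×0.6×450×12×82 = 199.3 kN; take 199.3 kN (rupture).
Governing: min(102.3, 199.3) = 102.3 kN → weld metal.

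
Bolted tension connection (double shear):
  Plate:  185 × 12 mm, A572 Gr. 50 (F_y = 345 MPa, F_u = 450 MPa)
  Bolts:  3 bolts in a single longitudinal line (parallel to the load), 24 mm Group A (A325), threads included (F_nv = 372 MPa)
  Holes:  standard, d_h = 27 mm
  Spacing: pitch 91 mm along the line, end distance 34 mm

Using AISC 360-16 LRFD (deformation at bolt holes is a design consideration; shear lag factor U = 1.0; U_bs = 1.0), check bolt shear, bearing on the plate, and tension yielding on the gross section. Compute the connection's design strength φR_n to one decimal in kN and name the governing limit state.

566.2 kN (bearing governs)

Bolt shear: A_b = π(24)²/4 = 452.39 mm². φR_n = 0.75 × 372 × 452.39 × 3 × 2 = 757.3 kN.
Bearing (12 mm plate, F_u = 450 MPa): end bolts L_c = 34 − 27/2 = 20.5, R_n = min(1.2×20.5×12×450, 2.4×24×12×450) = 132.84 kN/bolt; interior L_c = 91 − 27 = 64, R_n = 311.04 kN/bolt. φR_n = 0.75 × (1×132.84 + 2×311.04) = 566.2 kN.
Tension yield (gross): A_g = 185×12 = 2220 mm². φR_n = 0.90 × 345 × 2220 = 689.3 kN.
Governing: min(757.3, 566.2, 689.3) = 566.2 kN → bearing.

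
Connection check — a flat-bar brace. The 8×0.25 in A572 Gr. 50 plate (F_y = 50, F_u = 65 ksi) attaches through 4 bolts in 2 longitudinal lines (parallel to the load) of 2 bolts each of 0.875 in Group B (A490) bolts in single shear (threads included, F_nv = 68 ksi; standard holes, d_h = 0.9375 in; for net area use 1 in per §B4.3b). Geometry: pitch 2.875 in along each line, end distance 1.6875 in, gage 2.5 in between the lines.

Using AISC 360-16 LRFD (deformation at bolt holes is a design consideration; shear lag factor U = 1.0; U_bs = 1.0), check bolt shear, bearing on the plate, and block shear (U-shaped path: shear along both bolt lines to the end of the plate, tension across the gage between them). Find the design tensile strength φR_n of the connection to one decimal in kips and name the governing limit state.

Bolt shear: A_b = π(0.875)²/4 = 0.60132 in². φR_n = 0.75 × 68 × 0.60132 × 4 × 1 = 122.7 kips.
Bearing (0.25 in plate, F_u = 65 ksi): end bolts L_c = 1.6875 − 0.9375/2 = 1.21875, R_n = min(1.2×1.21875×0.25×65, 2.4×0.875×0.25×65) = 23.766 kips/bolt; interior L_c = 2.875 − 0.9375 = 1.9375, R_n = 34.125 kips/bolt. φR_n = 0.75 × (2×23.766 + 2×34.125) = 86.8 kips.
Block shear: shear path 2×[1.6875+1×2.875] = 2×4.5625 in, A_gv = 2.2813, A_nv = 2×(4.5625 − 1.5×1)×0.25 = 1.5313 in²; tension across gage: (2.5 − 1×1)×0.25 = 0.375 in². R_n = min(0.6×65×1.5313, 0.6×50×2.2813) + 1.0×65×0.375 = min(59.721, 68.439) + 24.375 = 84.096 kips. φR_n = 0.75 × 84.096 = 63.1 kips.
Governing: min(122.7, 86.8, 63.1) = 63.1 kips → block shear.

63.1 kips (block shear governs)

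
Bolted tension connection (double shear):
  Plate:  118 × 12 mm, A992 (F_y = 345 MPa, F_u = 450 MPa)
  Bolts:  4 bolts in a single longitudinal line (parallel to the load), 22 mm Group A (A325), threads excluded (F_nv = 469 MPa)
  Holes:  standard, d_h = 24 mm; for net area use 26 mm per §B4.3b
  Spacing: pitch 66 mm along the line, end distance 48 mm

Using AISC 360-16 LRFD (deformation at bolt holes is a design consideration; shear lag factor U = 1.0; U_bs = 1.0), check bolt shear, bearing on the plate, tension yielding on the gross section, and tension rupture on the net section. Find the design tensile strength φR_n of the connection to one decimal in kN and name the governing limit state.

372.6 kN (net-section rupture governs)

Bolt shear: A_b = π(22)²/4 = 380.13 mm². φR_n = 0.75 × 469 × 380.13 × 4 × 2 = 1069.7 kN.
Bearing (12 mm plate, F_u = 450 MPa): end bolts L_c = 48 − 24/2 = 36, R_n = min(1.2×36×12×450, 2.4×22×12×450) = 233.28 kN/bolt; interior L_c = 66 − 24 = 42, R_n = 272.16 kN/bolt. φR_n = 0.75 × (1×233.28 + 3×272.16) = 787.3 kN.
Tension yield (gross): A_g = 118×12 = 1416 mm². φR_n = 0.90 × 345 × 1416 = 439.7 kN.
Tension rupture (net): A_n = (118 − 1×26)×12 = 1104 mm² (U = 1.0, A_e = A_n). φR_n = 0.75 × 450 × 1104 = 372.6 kN.
Governing: min(1069.7, 787.3, 439.7, 372.6) = 372.6 kN → net-section rupture.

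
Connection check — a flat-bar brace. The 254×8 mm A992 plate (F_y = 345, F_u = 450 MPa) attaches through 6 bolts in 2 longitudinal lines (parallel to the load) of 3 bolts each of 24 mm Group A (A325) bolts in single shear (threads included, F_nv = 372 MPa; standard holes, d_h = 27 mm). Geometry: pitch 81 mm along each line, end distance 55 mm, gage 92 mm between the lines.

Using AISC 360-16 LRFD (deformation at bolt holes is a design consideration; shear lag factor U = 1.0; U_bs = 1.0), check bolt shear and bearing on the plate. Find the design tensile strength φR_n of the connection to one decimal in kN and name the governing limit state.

Bolt shear: A_b = π(24)²/4 = 452.39 mm². φR_n = 0.75 × 372 × 452.39 × 6 × 1 = 757.3 kN.
Bearing (8 mm plate, F_u = 450 MPa): end bolts L_c = 55 − 27/2 = 41.5, R_n = min(1.2×41.5×8×450, 2.4×24×8×450) = 179.28 kN/bolt; interior L_c = 81 − 27 = 54, R_n = 207.36 kN/bolt. φR_n = 0.75 × (2×179.28 + 4×207.36) = 891.0 kN.
Governing: min(757.3, 891.0) = 757.3 kN → bolt shear.

757.3 kN (bolt shear governs)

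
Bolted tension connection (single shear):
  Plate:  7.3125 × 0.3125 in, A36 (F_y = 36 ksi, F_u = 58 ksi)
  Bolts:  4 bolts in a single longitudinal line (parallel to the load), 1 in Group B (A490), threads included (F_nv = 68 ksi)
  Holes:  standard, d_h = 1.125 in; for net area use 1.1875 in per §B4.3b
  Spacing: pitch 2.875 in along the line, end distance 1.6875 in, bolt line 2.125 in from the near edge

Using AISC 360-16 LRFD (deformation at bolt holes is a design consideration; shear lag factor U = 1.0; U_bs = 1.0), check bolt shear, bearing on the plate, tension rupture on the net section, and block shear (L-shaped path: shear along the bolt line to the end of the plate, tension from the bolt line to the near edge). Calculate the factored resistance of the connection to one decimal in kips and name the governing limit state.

Bolt shear: A_b = π(1)²/4 = 0.7854 in². φR_n = 0.75 × 68 × 0.7854 × 4 × 1 = 160.2 kips.
Bearing (0.3125 in plate, F_u = 58 ksi): end bolts L_c = 1.6875 − 1.125/2 = 1.125, R_n = min(1.2×1.125×0.3125×58, 2.4×1×0.3125×58) = 24.469 kips/bolt; interior L_c = 2.875 − 1.125 = 1.75, R_n = 38.063 kips/bolt. φR_n = 0.75 × (1×24.469 + 3×38.063) = 104.0 kips.
Tension rupture (net): A_n = (7.3125 − 1×1.1875)×0.3125 = 1.9141 in² (U = 1.0, A_e = A_n). φR_n = 0.75 × 58 × 1.9141 = 83.3 kips.
Block shear: shear path 1×[1.6875+3×2.875] = 1×10.3125 in, A_gv = 3.2227, A_nv = 1×(10.3125 − 3.5×1.1875)×0.3125 = 1.9238 in²; tension to near edge: (2.125 − 0.5×1.1875)×0.3125 = 0.47852 in². R_n = min(0.6×58×1.9238, 0.6×36×3.2227) + 1.0×58×0.47852 = min(66.948, 69.61) + 27.754 = 94.702 kips. φR_n = 0.75 × 94.702 = 71.0 kips.
Governing: min(160.2, 104.0, 83.3, 71.0) = 71.0 kips → block shear.

71.0 kips (block shear governs)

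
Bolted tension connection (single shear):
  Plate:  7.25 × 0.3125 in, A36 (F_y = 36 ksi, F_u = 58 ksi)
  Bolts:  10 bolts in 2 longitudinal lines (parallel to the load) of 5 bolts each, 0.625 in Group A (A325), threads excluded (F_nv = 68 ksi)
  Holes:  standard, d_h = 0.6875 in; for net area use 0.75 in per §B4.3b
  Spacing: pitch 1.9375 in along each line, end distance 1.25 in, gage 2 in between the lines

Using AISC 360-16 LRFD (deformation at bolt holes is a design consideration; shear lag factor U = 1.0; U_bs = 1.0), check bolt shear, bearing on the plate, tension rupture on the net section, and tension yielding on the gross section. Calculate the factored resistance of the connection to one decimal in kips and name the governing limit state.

73.4 kips (gross-section yield governs)

Bolt shear: A_b = π(0.625)²/4 = 0.3068 in². φR_n = 0.75 × 68 × 0.3068 × 10 × 1 = 156.5 kips.
Bearing (0.3125 in plate, F_u = 58 ksi): end bolts L_c = 1.25 − 0.6875/2 = 0.90625, R_n = min(1.2×0.90625×0.3125×58, 2.4×0.625×0.3125×58) = 19.711 kips/bolt; interior L_c = 1.9375 − 0.6875 = 1.25, R_n = 27.188 kips/bolt. φR_n = 0.75 × (2×19.711 + 8×27.188) = 192.7 kips.
Tension rupture (net): A_n = (7.25 − 2×0.75)×0.3125 = 1.7969 in² (U = 1.0, A_e = A_n). φR_n = 0.75 × 58 × 1.7969 = 78.2 kips.
Tension yield (gross): A_g = 7.25×0.3125 = 2.2656 in². φR_n = 0.90 × 36 × 2.2656 = 73.4 kips.
Governing: min(156.5, 192.7, 78.2, 73.4) = 73.4 kips → gross-section yield.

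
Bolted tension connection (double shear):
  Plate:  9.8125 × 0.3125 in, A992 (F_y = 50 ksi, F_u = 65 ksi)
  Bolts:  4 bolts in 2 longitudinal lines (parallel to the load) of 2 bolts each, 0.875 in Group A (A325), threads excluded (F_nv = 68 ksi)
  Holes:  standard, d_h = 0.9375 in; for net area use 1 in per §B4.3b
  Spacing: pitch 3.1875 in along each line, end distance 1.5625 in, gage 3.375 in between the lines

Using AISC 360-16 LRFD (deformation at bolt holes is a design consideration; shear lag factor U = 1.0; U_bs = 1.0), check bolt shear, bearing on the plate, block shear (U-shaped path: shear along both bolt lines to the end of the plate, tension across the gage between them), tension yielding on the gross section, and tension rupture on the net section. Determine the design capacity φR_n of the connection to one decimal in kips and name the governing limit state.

Bolt shear: A_b = π(0.875)²/4 = 0.60132 in². φR_n = 0.75 × 68 × 0.60132 × 4 × 2 = 245.3 kips.
Bearing (0.3125 in plate, F_u = 65 ksi): end bolts L_c = 1.5625 − 0.9375/2 = 1.09375, R_n = min(1.2×1.09375×0.3125×65, 2.4×0.875×0.3125×65) = 26.66 kips/bolt; interior L_c = 3.1875 − 0.9375 = 2.25, R_n = 42.656 kips/bolt. φR_n = 0.75 × (2×26.66 + 2×42.656) = 104.0 kips.
Block shear: shear path 2×[1.5625+1×3.1875] = 2×4.75 in, A_gv = 2.9688, A_nv = 2×(4.75 − 1.5×1)×0.3125 = 2.0313 in²; tension across gage: (3.375 − 1×1)×0.3125 = 0.74219 in². R_n = min(0.6×65×2.0313, 0.6×50×2.9688) + 1.0×65×0.74219 = min(79.221, 89.064) + 48.242 = 127.46 kips. φR_n = 0.75 × 127.46 = 95.6 kips.
Tension yield (gross): A_g = 9.8125×0.3125 = 3.0664 in². φR_n = 0.90 × 50 × 3.0664 = 138.0 kips.
Tension rupture (net): A_n = (9.8125 − 2×1)×0.3125 = 2.4414 in² (U = 1.0, A_e = A_n). φR_n = 0.75 × 65 × 2.4414 = 119.0 kips.
Governing: min(245.3, 104.0, 95.6, 138.0, 119.0) = 95.6 kips → block shear.

95.6 kips (block shear governs)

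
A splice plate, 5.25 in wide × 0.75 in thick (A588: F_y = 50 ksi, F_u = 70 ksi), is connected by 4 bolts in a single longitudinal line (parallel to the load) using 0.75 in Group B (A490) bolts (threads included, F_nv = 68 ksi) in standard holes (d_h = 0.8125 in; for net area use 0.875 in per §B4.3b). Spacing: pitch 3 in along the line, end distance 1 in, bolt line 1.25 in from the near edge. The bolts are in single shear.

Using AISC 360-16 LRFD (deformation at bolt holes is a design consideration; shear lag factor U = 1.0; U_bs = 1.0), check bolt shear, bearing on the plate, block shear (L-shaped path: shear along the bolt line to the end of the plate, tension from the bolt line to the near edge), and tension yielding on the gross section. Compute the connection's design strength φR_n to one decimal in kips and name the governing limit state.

90.1 kips (bolt shear governs)

Bolt shear: A_b = π(0.75)²/4 = 0.44179 in². φR_n = 0.75 × 68 × 0.44179 × 4 × 1 = 90.1 kips.
Bearing (0.75 in plate, F_u = 70 ksi): end bolts L_c = 1 − 0.8125/2 = 0.59375, R_n = min(1.2×0.59375×0.75×70, 2.4×0.75×0.75×70) = 37.406 kips/bolt; interior L_c = 3 − 0.8125 = 2.1875, R_n = 94.5 kips/bolt. φR_n = 0.75 × (1×37.406 + 3×94.5) = 240.7 kips.
Block shear: shear path 1×[1+3×3] = 1×10 in, A_gv = 7.5, A_nv = 1×(10 − 3.5×0.875)×0.75 = 5.2031 in²; tension to near edge: (1.25 − 0.5×0.875)×0.75 = 0.60938 in². R_n = min(0.6×70×5.2031, 0.6×50×7.5) + 1.0×70×0.60938 = min(218.53, 225) + 42.657 = 261.19 kips. φR_n = 0.75 × 261.19 = 195.9 kips.
Tension yield (gross): A_g = 5.25×0.75 = 3.9375 in². φR_n = 0.90 × 50 × 3.9375 = 177.2 kips.
Governing: min(90.1, 240.7, 195.9, 177.2) = 90.1 kips → bolt shear.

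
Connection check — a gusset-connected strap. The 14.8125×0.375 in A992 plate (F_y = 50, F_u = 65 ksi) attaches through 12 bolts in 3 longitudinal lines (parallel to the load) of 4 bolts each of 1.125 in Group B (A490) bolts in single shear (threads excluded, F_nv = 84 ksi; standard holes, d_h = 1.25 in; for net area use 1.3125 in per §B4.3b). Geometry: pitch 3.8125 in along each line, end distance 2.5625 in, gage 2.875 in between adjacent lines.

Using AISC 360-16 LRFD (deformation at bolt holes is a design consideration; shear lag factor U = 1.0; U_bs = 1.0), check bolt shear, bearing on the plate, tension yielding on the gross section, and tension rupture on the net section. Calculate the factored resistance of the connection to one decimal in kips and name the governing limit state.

Bolt shear: A_b = π(1.125)²/4 = 0.99402 in². φR_n = 0.75 × 84 × 0.99402 × 12 × 1 = 751.5 kips.
Bearing (0.375 in plate, F_u = 65 ksi): end bolts L_c = 2.5625 − 1.25/2 = 1.9375, R_n = min(1.2×1.9375×0.375×65, 2.4×1.125×0.375×65) = 56.672 kips/bolt; interior L_c = 3.8125 − 1.25 = 2.5625, R_n = 65.813 kips/bolt. φR_n = 0.75 × (3×56.672 + 9×65.813) = 571.7 kips.
Tension yield (gross): A_g = 14.8125×0.375 = 5.5547 in². φR_n = 0.90 × 50 × 5.5547 = 250.0 kips.
Tension rupture (net): A_n = (14.8125 − 3×1.3125)×0.375 = 4.0781 in² (U = 1.0, A_e = A_n). φR_n = 0.75 × 65 × 4.0781 = 198.8 kips.
Governing: min(751.5, 571.7, 250.0, 198.8) = 198.8 kips → net-section rupture.

198.8 kips (net-section rupture governs)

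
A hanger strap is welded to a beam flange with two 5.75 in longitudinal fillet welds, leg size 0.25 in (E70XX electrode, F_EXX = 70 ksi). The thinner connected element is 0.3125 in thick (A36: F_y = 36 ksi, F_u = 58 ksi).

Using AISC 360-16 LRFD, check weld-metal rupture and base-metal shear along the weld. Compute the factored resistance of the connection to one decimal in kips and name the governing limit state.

64.0 kips (weld metal governs)

Weld metal: throat = 0.707×0.25 = 0.17675 in, L = 2×5.75 = 11.5 in. φR_n = 0.75 × 0.6 × 70 × 0.17675 × 11.5 = 64.0 kips.
Base metal shear (0.3125 in plate): yield φR_n = 1.0×0.6×36×0.3125×11.5 = 77.6 kips; rupture φR_n = 0.75×0.6×58×0.3125×11.5 = 93.8 kips; take 77.6 kips (yield).
Governing: min(64.0, 77.6) = 64.0 kips → weld metal.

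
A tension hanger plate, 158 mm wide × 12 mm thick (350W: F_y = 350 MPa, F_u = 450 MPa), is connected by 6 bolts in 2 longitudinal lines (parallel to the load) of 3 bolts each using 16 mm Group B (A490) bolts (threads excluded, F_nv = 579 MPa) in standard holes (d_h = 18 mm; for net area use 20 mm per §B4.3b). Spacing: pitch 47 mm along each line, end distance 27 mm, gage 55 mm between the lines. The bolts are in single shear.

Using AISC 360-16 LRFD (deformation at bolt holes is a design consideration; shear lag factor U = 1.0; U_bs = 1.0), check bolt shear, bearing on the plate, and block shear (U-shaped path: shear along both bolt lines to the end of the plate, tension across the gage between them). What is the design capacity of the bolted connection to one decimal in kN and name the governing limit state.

486.8 kN (block shear governs)

Bolt shear: A_b = π(16)²/4 = 201.06 mm². φR_n = 0.75 × 579 × 201.06 × 6 × 1 = 523.9 kN.
Bearing (12 mm plate, F_u = 450 MPa): end bolts L_c = 27 − 18/2 = 18, R_n = min(1.2×18×12×450, 2.4×16×12×450) = 116.64 kN/bolt; interior L_c = 47 − 18 = 29, R_n = 187.92 kN/bolt. φR_n = 0.75 × (2×116.64 + 4×187.92) = 738.7 kN.
Block shear: shear path 2×[27+2×47] = 2×121 mm, A_gv = 2904, A_nv = 2×(121 − 2.5×20)×12 = 1704 mm²; tension across gage: (55 − 1×20)×12 = 420 mm². R_n = min(0.6×450×1704, 0.6×350×2904) + 1.0×450×420 = min(460.08, 609.84) + 189 = 649.08 kN. φR_n = 0.75 × 649.08 = 486.8 kN.
Governing: min(523.9, 738.7, 486.8) = 486.8 kN → block shear.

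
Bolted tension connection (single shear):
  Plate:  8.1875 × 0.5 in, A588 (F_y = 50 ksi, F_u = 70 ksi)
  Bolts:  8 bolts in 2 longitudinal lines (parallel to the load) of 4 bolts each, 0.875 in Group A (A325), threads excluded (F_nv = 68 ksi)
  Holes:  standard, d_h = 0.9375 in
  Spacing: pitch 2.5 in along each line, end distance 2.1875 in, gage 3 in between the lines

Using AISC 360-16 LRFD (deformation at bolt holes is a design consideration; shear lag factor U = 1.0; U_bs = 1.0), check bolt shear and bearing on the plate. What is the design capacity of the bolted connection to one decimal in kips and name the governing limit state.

245.3 kips (bolt shear governs)

Bolt shear: A_b = π(0.875)²/4 = 0.60132 in². φR_n = 0.75 × 68 × 0.60132 × 8 × 1 = 245.3 kips.
Bearing (0.5 in plate, F_u = 70 ksi): end bolts L_c = 2.1875 − 0.9375/2 = 1.71875, R_n = min(1.2×1.71875×0.5×70, 2.4×0.875×0.5×70) = 72.188 kips/bolt; interior L_c = 2.5 − 0.9375 = 1.5625, R_n = 65.625 kips/bolt. φR_n = 0.75 × (2×72.188 + 6×65.625) = 403.6 kips.
Governing: min(245.3, 403.6) = 245.3 kips → bolt shear.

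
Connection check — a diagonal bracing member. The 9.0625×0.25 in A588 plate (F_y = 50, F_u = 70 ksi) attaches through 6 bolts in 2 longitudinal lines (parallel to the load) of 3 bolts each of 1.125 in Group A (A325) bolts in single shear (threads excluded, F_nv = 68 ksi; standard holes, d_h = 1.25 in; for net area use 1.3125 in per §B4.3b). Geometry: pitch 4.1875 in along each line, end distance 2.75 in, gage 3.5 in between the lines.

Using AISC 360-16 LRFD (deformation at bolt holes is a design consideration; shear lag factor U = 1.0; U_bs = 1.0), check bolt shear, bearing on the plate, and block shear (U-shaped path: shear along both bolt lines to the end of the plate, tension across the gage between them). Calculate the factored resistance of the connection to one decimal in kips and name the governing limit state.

152.3 kips (block shear governs)

Bolt shear: A_b = π(1.125)²/4 = 0.99402 in². φR_n = 0.75 × 68 × 0.99402 × 6 × 1 = 304.2 kips.
Bearing (0.25 in plate, F_u = 70 ksi): end bolts L_c = 2.75 − 1.25/2 = 2.125, R_n = min(1.2×2.125×0.25×70, 2.4×1.125×0.25×70) = 44.625 kips/bolt; interior L_c = 4.1875 − 1.25 = 2.9375, R_n = 47.25 kips/bolt. φR_n = 0.75 × (2×44.625 + 4×47.25) = 208.7 kips.
Block shear: shear path 2×[2.75+2×4.1875] = 2×11.125 in, A_gv = 5.5625, A_nv = 2×(11.125 − 2.5×1.3125)×0.25 = 3.9219 in²; tension across gage: (3.5 − 1×1.3125)×0.25 = 0.54688 in². R_n = min(0.6×70×3.9219, 0.6×50×5.5625) + 1.0×70×0.54688 = min(164.72, 166.88) + 38.282 = 203 kips. φR_n = 0.75 × 203 = 152.3 kips.
Governing: min(304.2, 208.7, 152.3) = 152.3 kips → block shear.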